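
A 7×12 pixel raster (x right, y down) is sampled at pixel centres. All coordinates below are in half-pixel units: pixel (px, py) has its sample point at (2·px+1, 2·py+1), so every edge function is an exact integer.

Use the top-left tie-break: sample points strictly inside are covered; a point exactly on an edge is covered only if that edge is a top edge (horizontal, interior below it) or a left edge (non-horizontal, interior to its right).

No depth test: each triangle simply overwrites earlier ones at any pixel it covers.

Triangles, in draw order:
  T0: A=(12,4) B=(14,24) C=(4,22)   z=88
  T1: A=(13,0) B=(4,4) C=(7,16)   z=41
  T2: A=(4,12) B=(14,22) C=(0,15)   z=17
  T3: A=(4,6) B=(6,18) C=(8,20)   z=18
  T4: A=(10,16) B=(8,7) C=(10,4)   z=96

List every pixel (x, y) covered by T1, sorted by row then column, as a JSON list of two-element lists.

T0:
  2·area = 196
  edge (12, 4)→(14, 24): d=(2,20) right/bottom  bias=-1
  edge (14, 24)→(4, 22): d=(-10,-2) top-left  bias=+0
  edge (4, 22)→(12, 4): d=(8,-18) top-left  bias=+0
    (5,3)@(11, 7): e=[26,164,6] → X
    (6,3)@(13, 7): e=[-14,168,42] → .
    (5,4)@(11, 9): e=[30,144,22] → X
    (6,4)@(13, 9): e=[-10,148,58] → .
    (4,5)@(9, 11): e=[74,120,2] → X
    (6,5)@(13, 11): e=[-6,128,74] → .
    (4,6)@(9, 13): e=[78,100,18] → X
    (6,6)@(13, 13): e=[-2,108,90] → .
    (4,7)@(9, 15): e=[82,80,34] → X
    (6,7)@(13, 15): e=[2,88,106] → X
    (3,8)@(7, 17): e=[126,56,14] → X
    (3,9)@(7, 19): e=[130,36,30] → X
    (4,11)@(9, 23): e=[98,0,98] → X  [on edge]
  covered (25 px):
    . . . . . . .
    . . . . . . .
    . . . . . . .
    . . . . . X .
    . . . . . X .
    . . . . X X .
    . . . . X X .
    . . . . X X X
    . . . X X X X
    . . . X X X X
    . . X X X X X
    . . . . X X X
T1:
  2·area = 120  (B↔C swapped to make it positive)
  edge (13, 0)→(7, 16): d=(-6,16) right/bottom  bias=-1
  edge (7, 16)→(4, 4): d=(-3,-12) top-left  bias=+0
  edge (4, 4)→(13, 0): d=(9,-4) top-left  bias=+0
    (5,0)@(11, 1): e=[26,93,1] → X
    (6,0)@(13, 1): e=[-6,117,9] → .
    (3,1)@(7, 3): e=[78,39,3] → X
    (4,1)@(9, 3): e=[46,63,11] → X
    (6,1)@(13, 3): e=[-18,111,27] → .
    (2,2)@(5, 5): e=[98,9,13] → X
    (6,2)@(13, 5): e=[-30,105,45] → .
    (2,3)@(5, 7): e=[86,3,31] → X
    (5,3)@(11, 7): e=[-10,75,55] → .
    (2,4)@(5, 9): e=[74,-3,49] → .
    (3,4)@(7, 9): e=[42,21,57] → X
    (5,4)@(11, 9): e=[-22,69,73] → .
  covered (16 px):
    . . . . . X .
    . . . X X X .
    . . X X X X .
    . . X X X . .
    . . . X X . .
    . . . X . . .
    . . . X . . .
    . . . X . . .
    . . . . . . .
    . . . . . . .
    . . . . . . .
    . . . . . . .
T2:
  2·area = 70
  edge (4, 12)→(14, 22): d=(10,10) right/bottom  bias=-1
  edge (14, 22)→(0, 15): d=(-14,-7) top-left  bias=+0
  edge (0, 15)→(4, 12): d=(4,-3) top-left  bias=+0
    (0,4)@(1, 9): e=[0,91,-21] → .  [on edge]
    (1,5)@(3, 11): e=[0,77,-7] → .  [on edge]
    (1,6)@(3, 13): e=[20,49,1] → X
    (2,6)@(5, 13): e=[0,63,7] → .  [on edge]
    (0,7)@(1, 15): e=[60,7,3] → X
    (2,7)@(5, 15): e=[20,35,15] → X
    (3,7)@(7, 15): e=[0,49,21] → .  [on edge]
    (0,8)@(1, 17): e=[80,-21,11] → .
    (1,8)@(3, 17): e=[60,-7,17] → .
    (2,8)@(5, 17): e=[40,7,23] → X
    (3,8)@(7, 17): e=[20,21,29] → X
    (4,8)@(9, 17): e=[0,35,35] → .  [on edge]
    (5,9)@(11, 19): e=[0,21,49] → .  [on edge]
    (6,10)@(13, 21): e=[0,7,63] → .  [on edge]
  covered (7 px):
    . . . . . . .
    . . . . . . .
    . . . . . . .
    . . . . . . .
    . . . . . . .
    . . . . . . .
    . X . . . . .
    X X X . . . .
    . . X X . . .
    . . . . X . .
    . . . . . . .
    . . . . . . .
T3:
  2·area = 20  (B↔C swapped to make it positive)
  edge (4, 6)→(8, 20): d=(4,14) right/bottom  bias=-1
  edge (8, 20)→(6, 18): d=(-2,-2) top-left  bias=+0
  edge (6, 18)→(4, 6): d=(-2,-12) top-left  bias=+0
    (2,5)@(5, 11): e=[6,12,2] → X
    (3,5)@(7, 11): e=[-22,16,26] → .
    (0,6)@(1, 13): e=[70,0,-50] → .  [on edge]
    (2,6)@(5, 13): e=[14,8,-2] → .
    (1,7)@(3, 15): e=[50,0,-30] → .  [on edge]
    (2,8)@(5, 17): e=[30,0,-10] → .  [on edge]
    (3,8)@(7, 17): e=[2,4,14] → X
    (4,8)@(9, 17): e=[-26,8,38] → .
    (3,9)@(7, 19): e=[10,0,10] → X  [on edge]
    (4,9)@(9, 19): e=[-18,4,34] → .
    (3,10)@(7, 21): e=[18,-4,6] → .
    (4,10)@(9, 21): e=[-10,0,30] → .  [on edge]
    (5,11)@(11, 23): e=[-30,0,50] → .  [on edge]
  covered (3 px):
    . . . . . . .
    . . . . . . .
    . . . . . . .
    . . . . . . .
    . . . . . . .
    . . X . . . .
    . . . . . . .
    . . . . . . .
    . . . X . . .
    . . . X . . .
    . . . . . . .
    . . . . . . .
T4:
  2·area = 24
  edge (10, 16)→(8, 7): d=(-2,-9) top-left  bias=+0
  edge (8, 7)→(10, 4): d=(2,-3) top-left  bias=+0
  edge (10, 4)→(10, 16): d=(0,12) right/bottom  bias=-1
    (4,3)@(9, 7): e=[9,3,12] → X
    (5,3)@(11, 7): e=[27,9,-12] → .
    (4,4)@(9, 9): e=[5,7,12] → X
    (5,4)@(11, 9): e=[23,13,-12] → .
    (4,5)@(9, 11): e=[1,11,12] → X
    (5,5)@(11, 11): e=[19,17,-12] → .
    (4,6)@(9, 13): e=[-3,15,12] → .
  covered (3 px):
    . . . . . . .
    . . . . . . .
    . . . . . . .
    . . . . X . .
    . . . . X . .
    . . . . X . .
    . . . . . . .
    . . . . . . .
    . . . . . . .
    . . . . . . .
    . . . . . . .
    . . . . . . .

Result: [[5,0],[3,1],[4,1],[5,1],[2,2],[3,2],[4,2],[5,2],[2,3],[3,3],[4,3],[3,4],[4,4],[3,5],[3,6],[3,7]]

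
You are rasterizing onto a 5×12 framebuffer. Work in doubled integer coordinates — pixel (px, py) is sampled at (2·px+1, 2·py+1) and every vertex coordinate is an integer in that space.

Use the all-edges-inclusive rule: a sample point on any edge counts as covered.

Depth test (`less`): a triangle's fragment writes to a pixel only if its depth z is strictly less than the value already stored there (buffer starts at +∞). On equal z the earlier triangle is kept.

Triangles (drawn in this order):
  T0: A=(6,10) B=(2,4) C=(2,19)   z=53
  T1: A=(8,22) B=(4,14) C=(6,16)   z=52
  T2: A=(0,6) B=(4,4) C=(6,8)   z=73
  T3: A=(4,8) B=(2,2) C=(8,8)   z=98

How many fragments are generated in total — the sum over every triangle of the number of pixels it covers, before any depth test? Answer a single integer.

T0:
  2·area = 60  (B↔C swapped to make it positive)
  edge (6, 10)→(2, 19): d=(-4,9) inclusive
  edge (2, 19)→(2, 4): d=(0,-15) inclusive
  edge (2, 4)→(6, 10): d=(4,6) inclusive
    (1,3)@(3, 7): e=[39,15,6] → █
    (2,3)@(5, 7): e=[21,45,-6] → ·
    (1,4)@(3, 9): e=[31,15,14] → █
    (2,4)@(5, 9): e=[13,45,2] → █
    (3,4)@(7, 9): e=[-5,75,-10] → ·
    (1,5)@(3, 11): e=[23,15,22] → █
    (3,5)@(7, 11): e=[-13,75,-2] → ·
    (1,6)@(3, 13): e=[15,15,30] → █
    (2,6)@(5, 13): e=[-3,45,18] → ·
    (1,7)@(3, 15): e=[7,15,38] → █
    (2,7)@(5, 15): e=[-11,45,26] → ·
    (1,8)@(3, 17): e=[-1,15,46] → ·
  covered (7 px):
    · · · · ·
    · · · · ·
    · · · · ·
    · █ · · ·
    · █ █ · ·
    · █ █ · ·
    · █ · · ·
    · █ · · ·
    · · · · ·
    · · · · ·
    · · · · ·
    · · · · ·
T1:
  2·area = 8
  edge (8, 22)→(4, 14): d=(-4,-8) inclusive
  edge (4, 14)→(6, 16): d=(2,2) inclusive
  edge (6, 16)→(8, 22): d=(2,6) inclusive
    (0,0)@(1, 1): e=[28,-20,0] → ·  [on edge]
    (1,3)@(3, 7): e=[20,-12,0] → ·  [on edge]
    (0,5)@(1, 11): e=[-12,0,20] → ·  [on edge]
    (1,6)@(3, 13): e=[-4,0,12] → ·  [on edge]
    (2,6)@(5, 13): e=[12,-4,0] → ·  [on edge]
    (2,7)@(5, 15): e=[4,0,4] → █  [on edge]
    (3,7)@(7, 15): e=[20,-4,-8] → ·
    (2,8)@(5, 17): e=[-4,4,8] → ·
    (3,8)@(7, 17): e=[12,0,-4] → ·  [on edge]
    (3,9)@(7, 19): e=[4,4,0] → █  [on edge]
    (4,9)@(9, 19): e=[20,0,-12] → ·  [on edge]
    (3,10)@(7, 21): e=[-4,8,4] → ·
  covered (2 px):
    · · · · ·
    · · · · ·
    · · · · ·
    · · · · ·
    · · · · ·
    · · · · ·
    · · · · ·
    · · █ · ·
    · · · · ·
    · · · █ ·
    · · · · ·
    · · · · ·
T2:
  2·area = 20
  edge (0, 6)→(4, 4): d=(4,-2) inclusive
  edge (4, 4)→(6, 8): d=(2,4) inclusive
  edge (6, 8)→(0, 6): d=(-6,-2) inclusive
    (1,2)@(3, 5): e=[2,6,12] → █
    (2,2)@(5, 5): e=[6,-2,16] → ·
    (1,3)@(3, 7): e=[10,10,0] → █  [on edge]
    (2,3)@(5, 7): e=[14,2,4] → █
    (3,3)@(7, 7): e=[18,-6,8] → ·
    (1,4)@(3, 9): e=[18,14,-12] → ·
    (2,4)@(5, 9): e=[22,6,-8] → ·
    (4,4)@(9, 9): e=[30,-10,0] → ·  [on edge]
  covered (3 px):
    · · · · ·
    · · · · ·
    · █ · · ·
    · █ █ · ·
    · · · · ·
    · · · · ·
    · · · · ·
    · · · · ·
    · · · · ·
    · · · · ·
    · · · · ·
    · · · · ·
T3:
  2·area = 24
  edge (4, 8)→(2, 2): d=(-2,-6) inclusive
  edge (2, 2)→(8, 8): d=(6,6) inclusive
  edge (8, 8)→(4, 8): d=(-4,0) inclusive
    (0,0)@(1, 1): e=[-4,0,28] → ·  [on edge]
    (1,1)@(3, 3): e=[4,0,20] → █  [on edge]
    (2,1)@(5, 3): e=[16,-12,20] → ·
    (1,2)@(3, 5): e=[0,12,12] → █  [on edge]
    (2,2)@(5, 5): e=[12,0,12] → █  [on edge]
    (3,2)@(7, 5): e=[24,-12,12] → ·
    (1,3)@(3, 7): e=[-4,24,4] → ·
    (2,3)@(5, 7): e=[8,12,4] → █
    (3,3)@(7, 7): e=[20,0,4] → █  [on edge]
    (4,3)@(9, 7): e=[32,-12,4] → ·
    (2,4)@(5, 9): e=[4,24,-4] → ·
    (3,4)@(7, 9): e=[16,12,-4] → ·
    (4,4)@(9, 9): e=[28,0,-4] → ·  [on edge]
    (2,5)@(5, 11): e=[0,36,-12] → ·  [on edge]
    (3,8)@(7, 17): e=[0,60,-36] → ·  [on edge]
    (4,11)@(9, 23): e=[0,84,-60] → ·  [on edge]
  covered (5 px):
    · · · · ·
    · █ · · ·
    · █ █ · ·
    · · █ █ ·
    · · · · ·
    · · · · ·
    · · · · ·
    · · · · ·
    · · · · ·
    · · · · ·
    · · · · ·
    · · · · ·

Result: 17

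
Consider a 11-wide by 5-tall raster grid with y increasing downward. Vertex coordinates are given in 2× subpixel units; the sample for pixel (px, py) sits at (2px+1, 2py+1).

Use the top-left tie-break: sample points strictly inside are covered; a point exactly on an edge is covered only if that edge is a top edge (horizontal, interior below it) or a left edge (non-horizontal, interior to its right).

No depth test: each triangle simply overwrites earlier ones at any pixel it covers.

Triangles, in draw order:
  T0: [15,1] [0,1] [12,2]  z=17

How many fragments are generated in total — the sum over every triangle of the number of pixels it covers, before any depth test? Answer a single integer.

T0:
  2·area = 15  (B↔C swapped to make it positive)
  edge (15, 1)→(12, 2): d=(-3,1) right/bottom  bias=-1
  edge (12, 2)→(0, 1): d=(-12,-1) top-left  bias=+0
  edge (0, 1)→(15, 1): d=(15,0) top-left  bias=+0
    (0,0)@(1, 1): e=[14,1,0] → X  [on edge]
    (1,0)@(3, 1): e=[12,3,0] → X  [on edge]
    (2,0)@(5, 1): e=[10,5,0] → X  [on edge]
    (3,0)@(7, 1): e=[8,7,0] → X  [on edge]
    (4,0)@(9, 1): e=[6,9,0] → X  [on edge]
    (5,0)@(11, 1): e=[4,11,0] → X  [on edge]
    (6,0)@(13, 1): e=[2,13,0] → X  [on edge]
    (7,0)@(15, 1): e=[0,15,0] → .  [on edge]
    (8,0)@(17, 1): e=[-2,17,0] → .  [on edge]
    (9,0)@(19, 1): e=[-4,19,0] → .  [on edge]
    (10,0)@(21, 1): e=[-6,21,0] → .  [on edge]
    (0,1)@(1, 3): e=[8,-23,30] → .
    (4,1)@(9, 3): e=[0,-15,30] → .  [on edge]
    (1,2)@(3, 5): e=[0,-45,60] → .  [on edge]
  covered (7 px):
    X X X X X X X . . . .
    . . . . . . . . . . .
    . . . . . . . . . . .
    . . . . . . . . . . .
    . . . . . . . . . . .

Final: 7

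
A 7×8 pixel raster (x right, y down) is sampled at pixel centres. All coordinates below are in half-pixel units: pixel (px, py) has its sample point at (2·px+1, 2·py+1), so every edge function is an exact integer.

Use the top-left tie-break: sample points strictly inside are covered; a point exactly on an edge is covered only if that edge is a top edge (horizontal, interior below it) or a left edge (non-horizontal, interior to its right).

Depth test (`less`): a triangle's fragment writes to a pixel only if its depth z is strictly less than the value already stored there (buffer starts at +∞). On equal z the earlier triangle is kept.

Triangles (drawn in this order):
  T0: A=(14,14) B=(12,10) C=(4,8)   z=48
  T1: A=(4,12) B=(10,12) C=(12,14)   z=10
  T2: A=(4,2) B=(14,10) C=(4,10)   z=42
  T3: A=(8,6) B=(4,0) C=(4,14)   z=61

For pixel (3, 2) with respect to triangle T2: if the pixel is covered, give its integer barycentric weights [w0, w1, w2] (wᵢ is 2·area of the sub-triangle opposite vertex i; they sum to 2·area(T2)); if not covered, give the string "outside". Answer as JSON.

T0:
  2·area = 28  (B↔C swapped to make it positive)
  edge (14, 14)→(4, 8): d=(-10,-6) top-left  bias=+0
  edge (4, 8)→(12, 10): d=(8,2) right/bottom  bias=-1
  edge (12, 10)→(14, 14): d=(2,4) right/bottom  bias=-1
    (3,4)@(7, 9): e=[8,2,18] → █
    (4,4)@(9, 9): e=[20,-2,10] → ·
    (3,5)@(7, 11): e=[-12,18,22] → ·
    (4,5)@(9, 11): e=[0,14,14] → █  [on edge]
    (5,5)@(11, 11): e=[12,10,6] → █
    (6,5)@(13, 11): e=[24,6,-2] → ·
    (4,6)@(9, 13): e=[-20,30,18] → ·
    (5,6)@(11, 13): e=[-8,26,10] → ·
    (6,6)@(13, 13): e=[4,22,2] → █
    (6,7)@(13, 15): e=[-16,38,6] → ·
  covered (4 px):
    · · · · · · ·
    · · · · · · ·
    · · · · · · ·
    · · · · · · ·
    · · · █ · · ·
    · · · · █ █ ·
    · · · · · · █
    · · · · · · ·
T1:
  2·area = 12
  edge (4, 12)→(10, 12): d=(6,0) top-left  bias=+0
  edge (10, 12)→(12, 14): d=(2,2) right/bottom  bias=-1
  edge (12, 14)→(4, 12): d=(-8,-2) top-left  bias=+0
    (0,1)@(1, 3): e=[-54,0,66] → ·  [on edge]
    (1,2)@(3, 5): e=[-42,0,54] → ·  [on edge]
    (2,3)@(5, 7): e=[-30,0,42] → ·  [on edge]
    (3,4)@(7, 9): e=[-18,0,30] → ·  [on edge]
    (4,5)@(9, 11): e=[-6,0,18] → ·  [on edge]
    (4,6)@(9, 13): e=[6,4,2] → █
    (5,6)@(11, 13): e=[6,0,6] → ·  [on edge]
    (4,7)@(9, 15): e=[18,8,-14] → ·
    (6,7)@(13, 15): e=[18,0,-6] → ·  [on edge]
  covered (1 px):
    · · · · · · ·
    · · · · · · ·
    · · · · · · ·
    · · · · · · ·
    · · · · · · ·
    · · · · · · ·
    · · · · █ · ·
    · · · · · · ·
T2:
  2·area = 80
  edge (4, 2)→(14, 10): d=(10,8) right/bottom  bias=-1
  edge (14, 10)→(4, 10): d=(-10,0) right/bottom  bias=-1
  edge (4, 10)→(4, 2): d=(0,-8) top-left  bias=+0
    (2,1)@(5, 3): e=[2,70,8] → █
    (3,1)@(7, 3): e=[-14,70,24] → ·
    (2,2)@(5, 5): e=[22,50,8] → █
    (3,2)@(7, 5): e=[6,50,24] → █
    (4,2)@(9, 5): e=[-10,50,40] → ·
    (2,3)@(5, 7): e=[42,30,8] → █
    (4,3)@(9, 7): e=[10,30,40] → █
    (5,3)@(11, 7): e=[-6,30,56] → ·
    (2,4)@(5, 9): e=[62,10,8] → █
    (5,4)@(11, 9): e=[14,10,56] → █
    (6,4)@(13, 9): e=[-2,10,72] → ·
    (2,5)@(5, 11): e=[82,-10,8] → ·
  covered (10 px):
    · · · · · · ·
    · · █ · · · ·
    · · █ █ · · ·
    · · █ █ █ · ·
    · · █ █ █ █ ·
    · · · · · · ·
    · · · · · · ·
    · · · · · · ·
T3:
  2·area = 56  (B↔C swapped to make it positive)
  edge (8, 6)→(4, 14): d=(-4,8) right/bottom  bias=-1
  edge (4, 14)→(4, 0): d=(0,-14) top-left  bias=+0
  edge (4, 0)→(8, 6): d=(4,6) right/bottom  bias=-1
    (2,1)@(5, 3): e=[36,14,6] → █
    (3,1)@(7, 3): e=[20,42,-6] → ·
    (2,2)@(5, 5): e=[28,14,14] → █
    (3,2)@(7, 5): e=[12,42,2] → █
    (4,2)@(9, 5): e=[-4,70,-10] → ·
    (2,3)@(5, 7): e=[20,14,22] → █
    (4,3)@(9, 7): e=[-12,70,-2] → ·
    (2,4)@(5, 9): e=[12,14,30] → █
    (3,4)@(7, 9): e=[-4,42,18] → ·
    (2,5)@(5, 11): e=[4,14,38] → █
    (3,5)@(7, 11): e=[-12,42,26] → ·
    (2,6)@(5, 13): e=[-4,14,46] → ·
  covered (7 px):
    · · · · · · ·
    · · █ · · · ·
    · · █ █ · · ·
    · · █ █ · · ·
    · · █ · · · ·
    · · █ · · · ·
    · · · · · · ·
    · · · · · · ·

Answer: [50,24,6]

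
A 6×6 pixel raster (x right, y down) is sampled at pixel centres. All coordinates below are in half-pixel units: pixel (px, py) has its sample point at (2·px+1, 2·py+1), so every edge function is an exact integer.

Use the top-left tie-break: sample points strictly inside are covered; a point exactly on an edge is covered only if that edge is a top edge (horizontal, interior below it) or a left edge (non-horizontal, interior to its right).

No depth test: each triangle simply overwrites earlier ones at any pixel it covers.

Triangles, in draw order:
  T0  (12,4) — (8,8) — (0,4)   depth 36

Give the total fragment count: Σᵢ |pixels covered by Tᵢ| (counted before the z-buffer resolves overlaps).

T0:
  2·area = 48
  edge (12, 4)→(8, 8): d=(-4,4) right/bottom  bias=-1
  edge (8, 8)→(0, 4): d=(-8,-4) top-left  bias=+0
  edge (0, 4)→(12, 4): d=(12,0) top-left  bias=+0
    (1,2)@(3, 5): e=[32,4,12] → █
    (2,2)@(5, 5): e=[24,12,12] → █
    (3,2)@(7, 5): e=[16,20,12] → █
    (4,2)@(9, 5): e=[8,28,12] → █
    (5,2)@(11, 5): e=[0,36,12] → ·  [on edge]
    (1,3)@(3, 7): e=[24,-12,36] → ·
    (2,3)@(5, 7): e=[16,-4,36] → ·
    (3,3)@(7, 7): e=[8,4,36] → █
    (4,3)@(9, 7): e=[0,12,36] → ·  [on edge]
    (3,4)@(7, 9): e=[0,-12,60] → ·  [on edge]
    (2,5)@(5, 11): e=[0,-36,84] → ·  [on edge]
  covered (5 px):
    · · · · · ·
    · · · · · ·
    · █ █ █ █ ·
    · · · █ · ·
    · · · · · ·
    · · · · · ·

Final: 5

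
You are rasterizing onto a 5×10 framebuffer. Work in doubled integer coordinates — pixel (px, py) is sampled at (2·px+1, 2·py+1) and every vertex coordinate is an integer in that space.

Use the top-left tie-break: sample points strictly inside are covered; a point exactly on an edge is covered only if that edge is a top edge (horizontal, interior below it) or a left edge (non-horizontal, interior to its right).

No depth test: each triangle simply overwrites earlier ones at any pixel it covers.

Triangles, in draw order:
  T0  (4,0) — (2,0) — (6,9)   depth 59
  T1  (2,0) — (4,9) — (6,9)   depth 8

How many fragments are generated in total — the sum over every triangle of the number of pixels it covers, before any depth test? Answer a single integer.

T0:
  2·area = 18  (B↔C swapped to make it positive)
  edge (4, 0)→(6, 9): d=(2,9) right/bottom  bias=-1
  edge (6, 9)→(2, 0): d=(-4,-9) top-left  bias=+0
  edge (2, 0)→(4, 0): d=(2,0) top-left  bias=+0
    (1,0)@(3, 1): e=[11,5,2] → #
    (2,0)@(5, 1): e=[-7,23,2] → ·
    (1,1)@(3, 3): e=[15,-3,6] → ·
    (2,2)@(5, 5): e=[1,7,10] → #
    (3,2)@(7, 5): e=[-17,25,10] → ·
    (2,3)@(5, 7): e=[5,-1,14] → ·
  covered (2 px):
    · # · · ·
    · · · · ·
    · · # · ·
    · · · · ·
    · · · · ·
    · · · · ·
    · · · · ·
    · · · · ·
    · · · · ·
    · · · · ·
T1:
  2·area = 18  (B↔C swapped to make it positive)
  edge (2, 0)→(6, 9): d=(4,9) right/bottom  bias=-1
  edge (6, 9)→(4, 9): d=(-2,0) right/bottom  bias=-1
  edge (4, 9)→(2, 0): d=(-2,-9) top-left  bias=+0
    (1,1)@(3, 3): e=[3,12,3] → #
    (2,1)@(5, 3): e=[-15,12,21] → ·
    (1,2)@(3, 5): e=[11,8,-1] → ·
    (2,3)@(5, 7): e=[1,4,13] → #
    (3,3)@(7, 7): e=[-17,4,31] → ·
    (0,4)@(1, 9): e=[45,0,-27] → ·  [on edge]
    (1,4)@(3, 9): e=[27,0,-9] → ·  [on edge]
    (2,4)@(5, 9): e=[9,0,9] → ·  [on edge]
    (3,4)@(7, 9): e=[-9,0,27] → ·  [on edge]
    (4,4)@(9, 9): e=[-27,0,45] → ·  [on edge]
  covered (2 px):
    · · · · ·
    · # · · ·
    · · · · ·
    · · # · ·
    · · · · ·
    · · · · ·
    · · · · ·
    · · · · ·
    · · · · ·
    · · · · ·

Final: 4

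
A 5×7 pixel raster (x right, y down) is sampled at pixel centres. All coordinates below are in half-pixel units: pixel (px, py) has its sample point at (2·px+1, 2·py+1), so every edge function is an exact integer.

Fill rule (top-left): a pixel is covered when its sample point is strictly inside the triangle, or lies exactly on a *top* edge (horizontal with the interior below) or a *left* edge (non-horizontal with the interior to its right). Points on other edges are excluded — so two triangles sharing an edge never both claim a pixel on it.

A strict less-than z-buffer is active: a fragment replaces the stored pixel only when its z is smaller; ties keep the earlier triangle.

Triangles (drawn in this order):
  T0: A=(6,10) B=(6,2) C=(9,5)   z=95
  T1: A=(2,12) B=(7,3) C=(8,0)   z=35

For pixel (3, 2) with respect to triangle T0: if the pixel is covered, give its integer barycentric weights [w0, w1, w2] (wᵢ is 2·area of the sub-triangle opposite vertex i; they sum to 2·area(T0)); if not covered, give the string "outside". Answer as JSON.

T0:
  2·area = 24
  edge (6, 10)→(6, 2): d=(0,-8) top-left  bias=+0
  edge (6, 2)→(9, 5): d=(3,3) right/bottom  bias=-1
  edge (9, 5)→(6, 10): d=(-3,5) right/bottom  bias=-1
    (2,0)@(5, 1): e=[-8,0,32] → ·  [on edge]
    (3,1)@(7, 3): e=[8,0,16] → ·  [on edge]
    (3,2)@(7, 5): e=[8,6,10] → #
    (4,2)@(9, 5): e=[24,0,0] → ·  [on edge]
    (3,3)@(7, 7): e=[8,12,4] → #
    (4,3)@(9, 7): e=[24,6,-6] → ·
    (3,4)@(7, 9): e=[8,18,-2] → ·
  covered (2 px):
    · · · · ·
    · · · · ·
    · · · # ·
    · · · # ·
    · · · · ·
    · · · · ·
    · · · · ·
T1:
  2·area = 6  (B↔C swapped to make it positive)
  edge (2, 12)→(8, 0): d=(6,-12) top-left  bias=+0
  edge (8, 0)→(7, 3): d=(-1,3) right/bottom  bias=-1
  edge (7, 3)→(2, 12): d=(-5,9) right/bottom  bias=-1
    (3,1)@(7, 3): e=[6,0,0] → ·  [on edge]
    (2,4)@(5, 9): e=[18,0,-12] → ·  [on edge]
  covered (0 px):
    · · · · ·
    · · · · ·
    · · · · ·
    · · · · ·
    · · · · ·
    · · · · ·
    · · · · ·

Final: [6,10,8]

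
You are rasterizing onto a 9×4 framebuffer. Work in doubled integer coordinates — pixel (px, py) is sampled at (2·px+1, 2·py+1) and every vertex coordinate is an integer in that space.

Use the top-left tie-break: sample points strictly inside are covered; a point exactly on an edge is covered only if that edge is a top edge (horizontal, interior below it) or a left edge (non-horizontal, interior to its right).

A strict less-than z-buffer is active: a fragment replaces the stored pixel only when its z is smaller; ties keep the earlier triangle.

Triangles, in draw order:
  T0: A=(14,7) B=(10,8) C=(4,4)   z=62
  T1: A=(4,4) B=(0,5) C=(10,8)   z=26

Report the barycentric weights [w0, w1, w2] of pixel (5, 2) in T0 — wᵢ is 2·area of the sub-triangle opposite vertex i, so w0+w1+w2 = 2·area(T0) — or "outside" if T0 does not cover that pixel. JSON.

T0:
  2·area = 22
  edge (14, 7)→(10, 8): d=(-4,1) right/bottom  bias=-1
  edge (10, 8)→(4, 4): d=(-6,-4) top-left  bias=+0
  edge (4, 4)→(14, 7): d=(10,3) right/bottom  bias=-1
    (3,2)@(7, 5): e=[15,6,1] → #
    (4,2)@(9, 5): e=[13,14,-5] → ·
    (3,3)@(7, 7): e=[7,-6,21] → ·
    (4,3)@(9, 7): e=[5,2,15] → #
    (5,3)@(11, 7): e=[3,10,9] → #
    (6,3)@(13, 7): e=[1,18,3] → #
    (7,3)@(15, 7): e=[-1,26,-3] → ·
  covered (4 px):
    · · · · · · · · ·
    · · · · · · · · ·
    · · · # · · · · ·
    · · · · # # # · ·
T1:
  2·area = 22  (B↔C swapped to make it positive)
  edge (4, 4)→(10, 8): d=(6,4) right/bottom  bias=-1
  edge (10, 8)→(0, 5): d=(-10,-3) top-left  bias=+0
  edge (0, 5)→(4, 4): d=(4,-1) top-left  bias=+0
    (0,2)@(1, 5): e=[18,3,1] → #
    (1,2)@(3, 5): e=[10,9,3] → #
    (2,2)@(5, 5): e=[2,15,5] → #
    (3,2)@(7, 5): e=[-6,21,7] → ·
    (0,3)@(1, 7): e=[30,-17,9] → ·
    (1,3)@(3, 7): e=[22,-11,11] → ·
    (2,3)@(5, 7): e=[14,-5,13] → ·
    (3,3)@(7, 7): e=[6,1,15] → #
    (4,3)@(9, 7): e=[-2,7,17] → ·
  covered (4 px):
    · · · · · · · · ·
    · · · · · · · · ·
    # # # · · · · · ·
    · · · # · · · · ·

Answer: "outside"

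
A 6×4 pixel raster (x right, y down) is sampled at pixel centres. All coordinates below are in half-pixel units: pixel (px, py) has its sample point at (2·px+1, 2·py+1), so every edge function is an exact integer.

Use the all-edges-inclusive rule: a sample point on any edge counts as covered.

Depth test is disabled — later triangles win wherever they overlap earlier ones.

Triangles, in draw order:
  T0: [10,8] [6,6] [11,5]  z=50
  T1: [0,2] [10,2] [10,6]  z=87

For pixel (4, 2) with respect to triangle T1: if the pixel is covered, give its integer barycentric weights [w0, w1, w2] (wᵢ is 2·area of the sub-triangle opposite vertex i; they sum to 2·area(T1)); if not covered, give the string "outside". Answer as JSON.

T0:
  2·area = 14
  edge (10, 8)→(6, 6): d=(-4,-2) inclusive
  edge (6, 6)→(11, 5): d=(5,-1) inclusive
  edge (11, 5)→(10, 8): d=(-1,3) inclusive
    (5,2)@(11, 5): e=[14,0,0] → #  [on edge]
    (0,3)@(1, 7): e=[-14,0,28] → ·  [on edge]
    (4,3)@(9, 7): e=[2,8,4] → #
    (5,3)@(11, 7): e=[6,10,-2] → ·
  covered (2 px):
    · · · · · ·
    · · · · · ·
    · · · · · #
    · · · · # ·
T1:
  2·area = 40
  edge (0, 2)→(10, 2): d=(10,0) inclusive
  edge (10, 2)→(10, 6): d=(0,4) inclusive
  edge (10, 6)→(0, 2): d=(-10,-4) inclusive
    (1,1)@(3, 3): e=[10,28,2] → #
    (2,1)@(5, 3): e=[10,20,10] → #
    (3,1)@(7, 3): e=[10,12,18] → #
    (4,1)@(9, 3): e=[10,4,26] → #
    (5,1)@(11, 3): e=[10,-4,34] → ·
    (1,2)@(3, 5): e=[30,28,-18] → ·
    (2,2)@(5, 5): e=[30,20,-10] → ·
    (3,2)@(7, 5): e=[30,12,-2] → ·
    (4,2)@(9, 5): e=[30,4,6] → #
    (5,2)@(11, 5): e=[30,-4,14] → ·
    (4,3)@(9, 7): e=[50,4,-14] → ·
  covered (5 px):
    · · · · · ·
    · # # # # ·
    · · · · # ·
    · · · · · ·

Result: [4,6,30]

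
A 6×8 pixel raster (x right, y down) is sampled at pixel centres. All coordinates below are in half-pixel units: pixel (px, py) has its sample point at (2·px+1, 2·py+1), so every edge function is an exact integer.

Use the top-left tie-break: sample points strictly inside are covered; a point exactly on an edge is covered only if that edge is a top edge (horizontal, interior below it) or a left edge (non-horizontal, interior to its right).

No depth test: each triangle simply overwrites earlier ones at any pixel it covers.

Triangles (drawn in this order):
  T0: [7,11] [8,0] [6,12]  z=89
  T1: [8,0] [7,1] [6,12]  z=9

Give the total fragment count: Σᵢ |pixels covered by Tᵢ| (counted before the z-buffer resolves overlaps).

T0:
  2·area = 10  (B↔C swapped to make it positive)
  edge (7, 11)→(6, 12): d=(-1,1) right/bottom  bias=-1
  edge (6, 12)→(8, 0): d=(2,-12) top-left  bias=+0
  edge (8, 0)→(7, 11): d=(-1,11) right/bottom  bias=-1
    (3,3)@(7, 7): e=[4,2,4] → █
    (4,3)@(9, 7): e=[2,26,-18] → ·
    (5,3)@(11, 7): e=[0,50,-40] → ·  [on edge]
    (3,4)@(7, 9): e=[2,6,2] → █
    (4,4)@(9, 9): e=[0,30,-20] → ·  [on edge]
    (3,5)@(7, 11): e=[0,10,0] → ·  [on edge]
    (2,6)@(5, 13): e=[0,-10,20] → ·  [on edge]
    (1,7)@(3, 15): e=[0,-30,40] → ·  [on edge]
  covered (2 px):
    · · · · · ·
    · · · · · ·
    · · · · · ·
    · · · █ · ·
    · · · █ · ·
    · · · · · ·
    · · · · · ·
    · · · · · ·
T1:
  2·area = 10  (B↔C swapped to make it positive)
  edge (8, 0)→(6, 12): d=(-2,12) right/bottom  bias=-1
  edge (6, 12)→(7, 1): d=(1,-11) top-left  bias=+0
  edge (7, 1)→(8, 0): d=(1,-1) top-left  bias=+0
    (3,0)@(7, 1): e=[10,0,0] → █  [on edge]
    (4,0)@(9, 1): e=[-14,22,2] → ·
    (2,1)@(5, 3): e=[30,-20,0] → ·  [on edge]
    (3,1)@(7, 3): e=[6,2,2] → █
    (4,1)@(9, 3): e=[-18,24,4] → ·
    (1,2)@(3, 5): e=[50,-40,0] → ·  [on edge]
    (3,2)@(7, 5): e=[2,4,4] → █
    (4,2)@(9, 5): e=[-22,26,6] → ·
    (0,3)@(1, 7): e=[70,-60,0] → ·  [on edge]
    (3,3)@(7, 7): e=[-2,6,6] → ·
  covered (3 px):
    · · · █ · ·
    · · · █ · ·
    · · · █ · ·
    · · · · · ·
    · · · · · ·
    · · · · · ·
    · · · · · ·
    · · · · · ·

Answer: 5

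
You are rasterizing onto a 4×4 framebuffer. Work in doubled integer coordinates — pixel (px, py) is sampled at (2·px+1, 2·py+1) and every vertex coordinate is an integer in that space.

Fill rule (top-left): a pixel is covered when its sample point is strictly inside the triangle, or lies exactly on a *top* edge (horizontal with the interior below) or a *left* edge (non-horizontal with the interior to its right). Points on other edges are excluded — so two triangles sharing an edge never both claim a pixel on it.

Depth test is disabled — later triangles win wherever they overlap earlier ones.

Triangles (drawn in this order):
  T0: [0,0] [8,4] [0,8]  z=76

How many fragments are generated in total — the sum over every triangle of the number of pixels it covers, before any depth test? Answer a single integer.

T0:
  2·area = 64
  edge (0, 0)→(8, 4): d=(8,4) right/bottom  bias=-1
  edge (8, 4)→(0, 8): d=(-8,4) right/bottom  bias=-1
  edge (0, 8)→(0, 0): d=(0,-8) top-left  bias=+0
    (0,0)@(1, 1): e=[4,52,8] → █
    (1,0)@(3, 1): e=[-4,44,24] → ·
    (0,1)@(1, 3): e=[20,36,8] → █
    (1,1)@(3, 3): e=[12,28,24] → █
    (2,1)@(5, 3): e=[4,20,40] → █
    (3,1)@(7, 3): e=[-4,12,56] → ·
    (0,2)@(1, 5): e=[36,20,8] → █
    (3,2)@(7, 5): e=[12,-4,56] → ·
    (0,3)@(1, 7): e=[52,4,8] → █
    (1,3)@(3, 7): e=[44,-4,24] → ·
    (2,3)@(5, 7): e=[36,-12,40] → ·
  covered (8 px):
    █ · · ·
    █ █ █ ·
    █ █ █ ·
    █ · · ·

Answer: 8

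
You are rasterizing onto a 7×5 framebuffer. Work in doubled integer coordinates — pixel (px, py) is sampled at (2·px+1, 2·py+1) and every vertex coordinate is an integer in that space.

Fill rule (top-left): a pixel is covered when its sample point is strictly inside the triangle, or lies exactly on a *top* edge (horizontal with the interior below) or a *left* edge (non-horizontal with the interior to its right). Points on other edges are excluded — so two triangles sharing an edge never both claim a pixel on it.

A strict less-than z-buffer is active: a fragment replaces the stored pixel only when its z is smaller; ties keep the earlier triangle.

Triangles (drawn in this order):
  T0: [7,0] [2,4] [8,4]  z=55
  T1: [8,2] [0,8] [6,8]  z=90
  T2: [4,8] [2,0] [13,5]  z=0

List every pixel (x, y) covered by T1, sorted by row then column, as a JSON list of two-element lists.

T0:
  2·area = 24  (B↔C swapped to make it positive)
  edge (7, 0)→(8, 4): d=(1,4) right/bottom  bias=-1
  edge (8, 4)→(2, 4): d=(-6,0) right/bottom  bias=-1
  edge (2, 4)→(7, 0): d=(5,-4) top-left  bias=+0
    (3,0)@(7, 1): e=[1,18,5] → X
    (4,0)@(9, 1): e=[-7,18,13] → .
    (2,1)@(5, 3): e=[11,6,7] → X
    (4,1)@(9, 3): e=[-5,6,23] → .
    (2,2)@(5, 5): e=[13,-6,17] → .
    (3,2)@(7, 5): e=[5,-6,25] → .
  covered (3 px):
    . . . X . . .
    . . X X . . .
    . . . . . . .
    . . . . . . .
    . . . . . . .
T1:
  2·area = 36  (B↔C swapped to make it positive)
  edge (8, 2)→(6, 8): d=(-2,6) right/bottom  bias=-1
  edge (6, 8)→(0, 8): d=(-6,0) right/bottom  bias=-1
  edge (0, 8)→(8, 2): d=(8,-6) top-left  bias=+0
    (3,1)@(7, 3): e=[4,30,2] → X
    (4,1)@(9, 3): e=[-8,30,14] → .
    (2,2)@(5, 5): e=[12,18,6] → X
    (3,2)@(7, 5): e=[0,18,18] → .  [on edge]
    (1,3)@(3, 7): e=[20,6,10] → X
    (3,3)@(7, 7): e=[-4,6,34] → .
    (1,4)@(3, 9): e=[16,-6,26] → .
    (2,4)@(5, 9): e=[4,-6,38] → .
  covered (4 px):
    . . . . . . .
    . . . X . . .
    . . X . . . .
    . X X . . . .
    . . . . . . .
T2:
  2·area = 78
  edge (4, 8)→(2, 0): d=(-2,-8) top-left  bias=+0
  edge (2, 0)→(13, 5): d=(11,5) right/bottom  bias=-1
  edge (13, 5)→(4, 8): d=(-9,3) right/bottom  bias=-1
    (1,0)@(3, 1): e=[6,6,66] → X
    (2,0)@(5, 1): e=[22,-4,60] → .
    (1,1)@(3, 3): e=[2,28,48] → X
    (2,1)@(5, 3): e=[18,18,42] → X
    (3,1)@(7, 3): e=[34,8,36] → X
    (4,1)@(9, 3): e=[50,-2,30] → .
    (1,2)@(3, 5): e=[-2,50,30] → .
    (2,2)@(5, 5): e=[14,40,24] → X
    (4,2)@(9, 5): e=[46,20,12] → X
    (5,2)@(11, 5): e=[62,10,6] → X
    (6,2)@(13, 5): e=[78,0,0] → .  [on edge]
    (2,3)@(5, 7): e=[10,62,6] → X
    (3,3)@(7, 7): e=[26,52,0] → .  [on edge]
    (0,4)@(1, 9): e=[-26,104,0] → .  [on edge]
  covered (9 px):
    . X . . . . .
    . X X X . . .
    . . X X X X .
    . . X . . . .
    . . . . . . .

Final: [[3,1],[2,2],[1,3],[2,3]]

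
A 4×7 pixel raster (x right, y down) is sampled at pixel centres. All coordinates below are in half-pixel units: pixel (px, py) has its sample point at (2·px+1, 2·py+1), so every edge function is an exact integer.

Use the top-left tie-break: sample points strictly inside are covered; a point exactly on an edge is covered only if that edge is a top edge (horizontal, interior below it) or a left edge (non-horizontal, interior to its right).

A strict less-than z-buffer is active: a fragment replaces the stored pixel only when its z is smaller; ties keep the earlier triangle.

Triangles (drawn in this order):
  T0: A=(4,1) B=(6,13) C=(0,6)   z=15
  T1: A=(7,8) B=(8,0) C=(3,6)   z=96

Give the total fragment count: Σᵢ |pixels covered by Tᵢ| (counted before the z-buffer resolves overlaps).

T0:
  2·area = 58
  edge (4, 1)→(6, 13): d=(2,12) right/bottom  bias=-1
  edge (6, 13)→(0, 6): d=(-6,-7) top-left  bias=+0
  edge (0, 6)→(4, 1): d=(4,-5) top-left  bias=+0
    (1,1)@(3, 3): e=[16,39,3] → █
    (2,1)@(5, 3): e=[-8,53,13] → ·
    (0,2)@(1, 5): e=[44,13,1] → █
    (2,2)@(5, 5): e=[-4,41,21] → ·
    (0,3)@(1, 7): e=[48,1,9] → █
    (2,3)@(5, 7): e=[0,29,29] → ·  [on edge]
    (0,4)@(1, 9): e=[52,-11,17] → ·
    (1,4)@(3, 9): e=[28,3,27] → █
    (2,4)@(5, 9): e=[4,17,37] → █
    (3,4)@(7, 9): e=[-20,31,47] → ·
    (1,5)@(3, 11): e=[32,-9,35] → ·
    (2,5)@(5, 11): e=[8,5,45] → █
  covered (8 px):
    · · · ·
    · █ · ·
    █ █ · ·
    █ █ · ·
    · █ █ ·
    · · █ ·
    · · · ·
T1:
  2·area = 34  (B↔C swapped to make it positive)
  edge (7, 8)→(3, 6): d=(-4,-2) top-left  bias=+0
  edge (3, 6)→(8, 0): d=(5,-6) top-left  bias=+0
  edge (8, 0)→(7, 8): d=(-1,8) right/bottom  bias=-1
    (3,1)@(7, 3): e=[20,9,5] → █
    (0,2)@(1, 5): e=[0,-17,51] → ·  [on edge]
    (2,2)@(5, 5): e=[8,7,19] → █
    (2,3)@(5, 7): e=[0,17,17] → █  [on edge]
    (2,4)@(5, 9): e=[-8,27,15] → ·
    (3,4)@(7, 9): e=[-4,39,-1] → ·
  covered (5 px):
    · · · ·
    · · · █
    · · █ █
    · · █ █
    · · · ·
    · · · ·
    · · · ·

Result: 13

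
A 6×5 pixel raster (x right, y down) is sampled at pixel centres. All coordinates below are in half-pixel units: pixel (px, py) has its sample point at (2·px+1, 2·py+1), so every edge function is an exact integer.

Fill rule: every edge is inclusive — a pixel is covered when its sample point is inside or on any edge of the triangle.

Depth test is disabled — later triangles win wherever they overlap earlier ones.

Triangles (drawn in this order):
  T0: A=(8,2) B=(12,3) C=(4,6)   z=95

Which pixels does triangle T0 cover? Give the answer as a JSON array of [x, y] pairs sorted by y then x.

T0:
  2·area = 20
  edge (8, 2)→(12, 3): d=(4,1) inclusive
  edge (12, 3)→(4, 6): d=(-8,3) inclusive
  edge (4, 6)→(8, 2): d=(4,-4) inclusive
    (4,0)@(9, 1): e=[-5,25,0] → .  [on edge]
    (3,1)@(7, 3): e=[5,15,0] → X  [on edge]
    (4,1)@(9, 3): e=[3,9,8] → X
    (5,1)@(11, 3): e=[1,3,16] → X
    (2,2)@(5, 5): e=[15,5,0] → X  [on edge]
    (3,2)@(7, 5): e=[13,-1,8] → .
    (4,2)@(9, 5): e=[11,-7,16] → .
    (5,2)@(11, 5): e=[9,-13,24] → .
    (1,3)@(3, 7): e=[25,-5,0] → .  [on edge]
    (2,3)@(5, 7): e=[23,-11,8] → .
    (0,4)@(1, 9): e=[35,-15,0] → .  [on edge]
  covered (4 px):
    . . . . . .
    . . . X X X
    . . X . . .
    . . . . . .
    . . . . . .

Answer: [[3,1],[4,1],[5,1],[2,2]]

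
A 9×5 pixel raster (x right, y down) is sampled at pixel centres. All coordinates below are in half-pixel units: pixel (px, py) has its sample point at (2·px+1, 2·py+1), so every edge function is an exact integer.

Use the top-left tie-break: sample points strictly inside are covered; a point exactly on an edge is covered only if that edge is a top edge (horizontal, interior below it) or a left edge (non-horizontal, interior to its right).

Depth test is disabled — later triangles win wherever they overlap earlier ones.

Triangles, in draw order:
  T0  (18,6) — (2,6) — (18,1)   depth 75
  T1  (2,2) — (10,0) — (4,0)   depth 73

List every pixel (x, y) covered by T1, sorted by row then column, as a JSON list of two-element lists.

T0:
  2·area = 80
  edge (18, 6)→(2, 6): d=(-16,0) right/bottom  bias=-1
  edge (2, 6)→(18, 1): d=(16,-5) top-left  bias=+0
  edge (18, 1)→(18, 6): d=(0,5) right/bottom  bias=-1
    (6,1)@(13, 3): e=[48,7,25] → #
    (7,1)@(15, 3): e=[48,17,15] → #
    (8,1)@(17, 3): e=[48,27,5] → #
    (3,2)@(7, 5): e=[16,9,55] → #
    (4,2)@(9, 5): e=[16,19,45] → #
    (5,2)@(11, 5): e=[16,29,35] → #
    (3,3)@(7, 7): e=[-16,41,55] → ·
    (4,3)@(9, 7): e=[-16,51,45] → ·
    (5,3)@(11, 7): e=[-16,61,35] → ·
    (6,3)@(13, 7): e=[-16,71,25] → ·
    (7,3)@(15, 7): e=[-16,81,15] → ·
    (8,3)@(17, 7): e=[-16,91,5] → ·
  covered (9 px):
    · · · · · · · · ·
    · · · · · · # # #
    · · · # # # # # #
    · · · · · · · · ·
    · · · · · · · · ·
T1:
  2·area = 12  (B↔C swapped to make it positive)
  edge (2, 2)→(4, 0): d=(2,-2) top-left  bias=+0
  edge (4, 0)→(10, 0): d=(6,0) top-left  bias=+0
  edge (10, 0)→(2, 2): d=(-8,2) right/bottom  bias=-1
    (1,0)@(3, 1): e=[0,6,6] → #  [on edge]
    (2,0)@(5, 1): e=[4,6,2] → #
    (3,0)@(7, 1): e=[8,6,-2] → ·
    (0,1)@(1, 3): e=[0,18,-6] → ·  [on edge]
    (1,1)@(3, 3): e=[4,18,-10] → ·
    (2,1)@(5, 3): e=[8,18,-14] → ·
  covered (2 px):
    · # # · · · · · ·
    · · · · · · · · ·
    · · · · · · · · ·
    · · · · · · · · ·
    · · · · · · · · ·

Answer: [[1,0],[2,0]]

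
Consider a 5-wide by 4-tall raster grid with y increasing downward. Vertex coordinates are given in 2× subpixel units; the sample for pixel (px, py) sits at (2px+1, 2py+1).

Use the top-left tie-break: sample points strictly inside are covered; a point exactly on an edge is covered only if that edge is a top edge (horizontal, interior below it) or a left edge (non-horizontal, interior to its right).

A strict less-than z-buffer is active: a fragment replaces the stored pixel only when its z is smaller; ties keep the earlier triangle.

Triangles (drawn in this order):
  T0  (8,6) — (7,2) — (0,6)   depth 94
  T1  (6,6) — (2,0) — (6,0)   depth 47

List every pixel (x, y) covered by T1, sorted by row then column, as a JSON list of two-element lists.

T0:
  2·area = 32  (B↔C swapped to make it positive)
  edge (8, 6)→(0, 6): d=(-8,0) right/bottom  bias=-1
  edge (0, 6)→(7, 2): d=(7,-4) top-left  bias=+0
  edge (7, 2)→(8, 6): d=(1,4) right/bottom  bias=-1
    (3,1)@(7, 3): e=[24,7,1] → #
    (4,1)@(9, 3): e=[24,15,-7] → ·
    (1,2)@(3, 5): e=[8,5,19] → #
    (2,2)@(5, 5): e=[8,13,11] → #
    (4,2)@(9, 5): e=[8,29,-5] → ·
    (1,3)@(3, 7): e=[-8,19,21] → ·
    (2,3)@(5, 7): e=[-8,27,13] → ·
    (3,3)@(7, 7): e=[-8,35,5] → ·
  covered (4 px):
    · · · · ·
    · · · # ·
    · # # # ·
    · · · · ·
T1:
  2·area = 24
  edge (6, 6)→(2, 0): d=(-4,-6) top-left  bias=+0
  edge (2, 0)→(6, 0): d=(4,0) top-left  bias=+0
  edge (6, 0)→(6, 6): d=(0,6) right/bottom  bias=-1
    (1,0)@(3, 1): e=[2,4,18] → #
    (2,0)@(5, 1): e=[14,4,6] → #
    (3,0)@(7, 1): e=[26,4,-6] → ·
    (1,1)@(3, 3): e=[-6,12,18] → ·
    (2,1)@(5, 3): e=[6,12,6] → #
    (3,1)@(7, 3): e=[18,12,-6] → ·
    (2,2)@(5, 5): e=[-2,20,6] → ·
  covered (3 px):
    · # # · ·
    · · # · ·
    · · · · ·
    · · · · ·

Final: [[1,0],[2,0],[2,1]]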